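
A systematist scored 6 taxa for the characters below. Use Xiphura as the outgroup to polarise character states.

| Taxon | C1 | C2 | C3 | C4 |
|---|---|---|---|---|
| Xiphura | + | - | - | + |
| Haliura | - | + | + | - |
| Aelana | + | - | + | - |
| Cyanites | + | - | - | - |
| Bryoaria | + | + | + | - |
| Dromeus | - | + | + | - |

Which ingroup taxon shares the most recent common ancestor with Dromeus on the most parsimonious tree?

Haliura

Character polarity is set by the outgroup: the derived state is whichever differs from the outgroup's state, so for C1, C4 the derived state is '-', and for the remaining characters it is '+'.
C1 (derived state '-') is shared by Dromeus and Haliura — a synapomorphy uniting that clade.
C2 (derived state '+') is shared by Bryoaria, Dromeus, and Haliura — a synapomorphy uniting that clade.
C3 (derived state '+') is shared by Aelana, Bryoaria, Dromeus, and Haliura — a synapomorphy uniting that clade.
C4 (derived state '-') is shared by all ingroup taxa — unites the whole ingroup.
Most parsimonious ingroup topology: ((((Haliura,Dromeus),Bryoaria),Aelana),Cyanites).
Dromeus and Haliura form a cherry on this tree, so they are sister taxa.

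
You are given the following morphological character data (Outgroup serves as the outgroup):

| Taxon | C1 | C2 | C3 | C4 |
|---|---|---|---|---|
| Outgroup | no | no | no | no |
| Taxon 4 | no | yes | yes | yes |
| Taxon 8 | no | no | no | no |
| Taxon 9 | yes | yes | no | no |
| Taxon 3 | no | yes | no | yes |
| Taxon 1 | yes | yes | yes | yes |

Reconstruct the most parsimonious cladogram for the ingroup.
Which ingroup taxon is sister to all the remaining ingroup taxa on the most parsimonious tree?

The outgroup has state 'no' for every character, so 'yes' is the derived state throughout.
C1 (state 'yes') occurs in Taxon 1 and Taxon 9 but conflicts with the nesting implied by the other characters — most parsimoniously interpreted as homoplasy.
Only Taxon 1, Taxon 3, Taxon 4, and Taxon 9 show the derived state 'yes' for C2, supporting them as a clade.
C3: derived state 'yes' in Taxon 1 and Taxon 4 only — synapomorphy for {Taxon 1, Taxon 4}.
C4: derived state 'yes' in Taxon 1, Taxon 3, and Taxon 4 only — synapomorphy for {Taxon 1, Taxon 3, Taxon 4}.
Most parsimonious ingroup topology: ((((Taxon 4,Taxon 1),Taxon 3),Taxon 9),Taxon 8).
Taxon 8 is sister to the clade containing all other ingroup taxa, so it is the earliest-diverging (most basal) ingroup lineage.

Taxon 8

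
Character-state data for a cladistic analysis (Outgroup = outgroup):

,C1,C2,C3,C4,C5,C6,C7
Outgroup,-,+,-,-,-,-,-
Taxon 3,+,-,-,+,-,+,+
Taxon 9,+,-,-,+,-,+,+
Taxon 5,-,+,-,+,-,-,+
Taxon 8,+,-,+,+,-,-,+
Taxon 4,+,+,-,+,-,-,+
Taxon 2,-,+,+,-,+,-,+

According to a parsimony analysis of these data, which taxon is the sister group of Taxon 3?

Character polarity is set by the outgroup: the derived state is whichever differs from the outgroup's state, so for C2 the derived state is '-', and for the remaining characters it is '+'.
C1: derived state '+' in Taxon 3, Taxon 4, Taxon 8, and Taxon 9 only — synapomorphy for {Taxon 3, Taxon 4, Taxon 8, Taxon 9}.
C2 (derived state '-') is shared by Taxon 3, Taxon 8, and Taxon 9 — a synapomorphy uniting that clade.
C3 (state '+') occurs in Taxon 2 and Taxon 8 but conflicts with the nesting implied by the other characters — most parsimoniously interpreted as homoplasy.
Only Taxon 3, Taxon 4, Taxon 5, Taxon 8, and Taxon 9 show the derived state '+' for C4, supporting them as a clade.
C5: derived state '+' in Taxon 2 only — an autapomorphy, so it tells us nothing about relationships among taxa.
Only Taxon 3 and Taxon 9 show the derived state '+' for C6, supporting them as a clade.
C7 (derived state '+') is shared by all ingroup taxa — unites the whole ingroup.
Most parsimonious ingroup topology: (((((Taxon 3,Taxon 9),Taxon 8),Taxon 4),Taxon 5),Taxon 2).
Taxon 3 and Taxon 9 form a cherry on this tree, so they are sister taxa.

Taxon 9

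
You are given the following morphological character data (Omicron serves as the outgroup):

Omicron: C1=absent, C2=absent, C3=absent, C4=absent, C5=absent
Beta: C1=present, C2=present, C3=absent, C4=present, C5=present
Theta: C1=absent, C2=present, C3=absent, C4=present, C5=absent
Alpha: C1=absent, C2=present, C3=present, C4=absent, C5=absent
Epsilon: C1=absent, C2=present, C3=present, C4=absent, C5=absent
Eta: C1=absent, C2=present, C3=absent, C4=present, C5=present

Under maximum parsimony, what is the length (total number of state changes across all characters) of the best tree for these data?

5

The outgroup has state 'absent' for every character, so 'present' is the derived state throughout.
C1 (derived state 'present') is unique to Beta (autapomorphy; uninformative for grouping).
C2 (derived state 'present') is shared by all ingroup taxa — unites the whole ingroup.
C3: derived state 'present' in Alpha and Epsilon only — synapomorphy for {Alpha, Epsilon}.
C4: derived state 'present' in Beta, Eta, and Theta only — synapomorphy for {Beta, Eta, Theta}.
C5 (derived state 'present') is shared by Beta and Eta — a synapomorphy uniting that clade.
Most parsimonious ingroup topology: (((Beta,Eta),Theta),(Alpha,Epsilon)).
Changes per character on this tree: C1: 1; C2: 1; C3: 1; C4: 1; C5: 1.
Total = 5.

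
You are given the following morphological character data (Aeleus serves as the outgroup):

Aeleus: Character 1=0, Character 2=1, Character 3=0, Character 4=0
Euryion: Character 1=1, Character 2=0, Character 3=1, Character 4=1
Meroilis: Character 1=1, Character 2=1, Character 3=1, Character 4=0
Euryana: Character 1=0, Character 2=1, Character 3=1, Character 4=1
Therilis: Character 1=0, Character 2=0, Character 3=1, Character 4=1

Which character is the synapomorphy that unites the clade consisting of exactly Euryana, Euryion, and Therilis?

Character 4

Character polarity is set by the outgroup: the derived state is whichever differs from the outgroup's state, so for Character 2 the derived state is '0', and for the remaining characters it is '1'.
Character 1 (state '1') occurs in Euryion and Meroilis but conflicts with the nesting implied by the other characters — most parsimoniously interpreted as homoplasy.
Only Euryion and Therilis show the derived state '0' for Character 2, supporting them as a clade.
All ingroup taxa share the derived state '1' for Character 3; it defines the ingroup but does not resolve relationships within it.
Character 4: derived state '1' in Euryana, Euryion, and Therilis only — synapomorphy for {Euryana, Euryion, Therilis}.
Most parsimonious ingroup topology: (((Euryion,Therilis),Euryana),Meroilis).
The clade {Euryana, Euryion, Therilis} is supported by Character 4: its derived state '1' occurs in exactly those taxa and in no other taxon (including the outgroup).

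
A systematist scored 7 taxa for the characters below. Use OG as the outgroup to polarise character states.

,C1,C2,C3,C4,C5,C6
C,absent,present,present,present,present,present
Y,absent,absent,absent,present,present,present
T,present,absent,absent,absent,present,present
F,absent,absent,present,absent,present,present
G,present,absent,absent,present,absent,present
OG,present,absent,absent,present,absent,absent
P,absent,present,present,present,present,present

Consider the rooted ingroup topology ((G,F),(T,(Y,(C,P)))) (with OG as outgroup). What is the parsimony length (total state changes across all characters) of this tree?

10

Map each character onto ((G,F),(T,(Y,(C,P)))) (rooted by OG) and count the minimum state changes it requires (Fitch parsimony):
C1: 2; C2: 1; C3: 2; C4: 2; C5: 2; C6: 1.
Total tree length = 10.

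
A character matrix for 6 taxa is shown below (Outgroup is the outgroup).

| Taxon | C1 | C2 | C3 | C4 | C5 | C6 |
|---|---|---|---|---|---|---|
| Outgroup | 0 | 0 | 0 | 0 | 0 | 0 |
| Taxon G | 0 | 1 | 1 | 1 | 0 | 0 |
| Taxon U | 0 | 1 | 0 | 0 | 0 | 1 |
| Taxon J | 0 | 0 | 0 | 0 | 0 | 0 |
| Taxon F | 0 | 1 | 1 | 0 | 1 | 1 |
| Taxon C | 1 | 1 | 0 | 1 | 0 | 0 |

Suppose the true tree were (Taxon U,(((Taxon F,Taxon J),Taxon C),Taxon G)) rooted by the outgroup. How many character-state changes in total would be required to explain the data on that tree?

10

Map each character onto (Taxon U,(((Taxon F,Taxon J),Taxon C),Taxon G)) (rooted by Outgroup) and count the minimum state changes it requires (Fitch parsimony):
C1: 1; C2: 2; C3: 2; C4: 2; C5: 1; C6: 2.
Total tree length = 10.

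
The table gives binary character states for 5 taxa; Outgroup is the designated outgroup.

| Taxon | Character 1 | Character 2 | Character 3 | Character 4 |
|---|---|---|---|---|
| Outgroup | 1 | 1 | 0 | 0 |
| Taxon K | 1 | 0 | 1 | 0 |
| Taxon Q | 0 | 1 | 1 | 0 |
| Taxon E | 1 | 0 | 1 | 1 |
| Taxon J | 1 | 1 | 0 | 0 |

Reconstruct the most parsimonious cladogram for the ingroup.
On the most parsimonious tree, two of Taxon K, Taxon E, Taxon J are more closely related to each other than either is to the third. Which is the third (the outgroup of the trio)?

Character polarity is set by the outgroup: the derived state is whichever differs from the outgroup's state, so for Character 1, Character 2 the derived state is '0', and for the remaining characters it is '1'.
Character 1 (derived state '0') is unique to Taxon Q (autapomorphy; uninformative for grouping).
Character 2: derived state '0' in Taxon E and Taxon K only — synapomorphy for {Taxon E, Taxon K}.
Only Taxon E, Taxon K, and Taxon Q show the derived state '1' for Character 3, supporting them as a clade.
Character 4: derived state '1' in Taxon E only — an autapomorphy, so it tells us nothing about relationships among taxa.
Most parsimonious ingroup topology: (((Taxon K,Taxon E),Taxon Q),Taxon J).
Taxon E and Taxon K share a more recent common ancestor with each other than either does with Taxon J, so Taxon J is the least closely related of the three.

Taxon J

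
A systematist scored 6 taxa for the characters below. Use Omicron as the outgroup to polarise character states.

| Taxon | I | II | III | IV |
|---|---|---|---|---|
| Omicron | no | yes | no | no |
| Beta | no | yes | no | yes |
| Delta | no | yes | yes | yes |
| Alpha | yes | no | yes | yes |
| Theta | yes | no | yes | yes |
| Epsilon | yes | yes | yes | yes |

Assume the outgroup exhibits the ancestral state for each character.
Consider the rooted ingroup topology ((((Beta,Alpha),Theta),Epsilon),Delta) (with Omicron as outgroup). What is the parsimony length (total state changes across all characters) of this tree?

7

Map each character onto ((((Beta,Alpha),Theta),Epsilon),Delta) (rooted by Omicron) and count the minimum state changes it requires (Fitch parsimony):
I: 2; II: 2; III: 2; IV: 1.
Total tree length = 7.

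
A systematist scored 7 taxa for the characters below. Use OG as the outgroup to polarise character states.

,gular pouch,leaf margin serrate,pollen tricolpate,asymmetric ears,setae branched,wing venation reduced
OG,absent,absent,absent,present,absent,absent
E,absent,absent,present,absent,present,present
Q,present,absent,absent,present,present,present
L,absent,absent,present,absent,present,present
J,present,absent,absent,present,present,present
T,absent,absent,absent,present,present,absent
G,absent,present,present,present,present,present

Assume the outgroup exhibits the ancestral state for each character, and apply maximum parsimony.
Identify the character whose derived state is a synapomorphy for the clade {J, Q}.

gular pouch

Character polarity is set by the outgroup: the derived state is whichever differs from the outgroup's state, so for asymmetric ears the derived state is 'absent', and for the remaining characters it is 'present'.
gular pouch: derived state 'present' in J and Q only — synapomorphy for {J, Q}.
leaf margin serrate: derived state 'present' in G only — an autapomorphy, so it tells us nothing about relationships among taxa.
Only E, G, and L show the derived state 'present' for pollen tricolpate, supporting them as a clade.
asymmetric ears (derived state 'absent') is shared by E and L — a synapomorphy uniting that clade.
setae branched (derived state 'present') is shared by all ingroup taxa — unites the whole ingroup.
wing venation reduced: derived state 'present' in E, G, J, L, and Q only — synapomorphy for {E, G, J, L, Q}.
Most parsimonious ingroup topology: ((((E,L),G),(Q,J)),T).
The clade {J, Q} is supported by gular pouch: its derived state 'present' occurs in exactly those taxa and in no other taxon (including the outgroup).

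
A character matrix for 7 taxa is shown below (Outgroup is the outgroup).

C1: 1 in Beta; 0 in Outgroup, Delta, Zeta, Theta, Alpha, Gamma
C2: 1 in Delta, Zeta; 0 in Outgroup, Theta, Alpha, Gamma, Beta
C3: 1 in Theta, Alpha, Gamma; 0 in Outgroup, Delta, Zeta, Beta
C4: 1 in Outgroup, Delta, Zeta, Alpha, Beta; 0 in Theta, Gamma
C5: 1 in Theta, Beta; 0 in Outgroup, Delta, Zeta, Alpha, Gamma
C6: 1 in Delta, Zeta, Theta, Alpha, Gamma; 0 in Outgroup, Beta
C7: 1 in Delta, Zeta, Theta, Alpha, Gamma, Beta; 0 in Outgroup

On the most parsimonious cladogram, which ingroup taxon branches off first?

Character polarity is set by the outgroup: the derived state is whichever differs from the outgroup's state, so for C4 the derived state is '0', and for the remaining characters it is '1'.
C1 (derived state '1') is unique to Beta (autapomorphy; uninformative for grouping).
Only Delta and Zeta show the derived state '1' for C2, supporting them as a clade.
C3 (derived state '1') is shared by Alpha, Gamma, and Theta — a synapomorphy uniting that clade.
Only Gamma and Theta show the derived state '0' for C4, supporting them as a clade.
C5 (state '1') occurs in Beta and Theta but conflicts with the nesting implied by the other characters — most parsimoniously interpreted as homoplasy.
Only Alpha, Delta, Gamma, Theta, and Zeta show the derived state '1' for C6, supporting them as a clade.
All ingroup taxa share the derived state '1' for C7; it defines the ingroup but does not resolve relationships within it.
Most parsimonious ingroup topology: (((Delta,Zeta),((Theta,Gamma),Alpha)),Beta).
Beta is sister to the clade containing all other ingroup taxa, so it is the earliest-diverging (most basal) ingroup lineage.

Beta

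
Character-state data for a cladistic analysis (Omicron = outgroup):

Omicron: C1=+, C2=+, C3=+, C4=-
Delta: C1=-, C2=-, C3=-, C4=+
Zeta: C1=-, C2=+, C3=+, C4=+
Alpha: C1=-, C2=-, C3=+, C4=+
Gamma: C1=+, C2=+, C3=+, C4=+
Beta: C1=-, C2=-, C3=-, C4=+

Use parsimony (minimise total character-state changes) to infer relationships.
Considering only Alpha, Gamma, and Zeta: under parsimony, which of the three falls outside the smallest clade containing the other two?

Gamma

Character polarity is set by the outgroup: the derived state is whichever differs from the outgroup's state, so for C1, C2, C3 the derived state is '-', and for the remaining characters it is '+'.
Only Alpha, Beta, Delta, and Zeta show the derived state '-' for C1, supporting them as a clade.
C2 (derived state '-') is shared by Alpha, Beta, and Delta — a synapomorphy uniting that clade.
Only Beta and Delta show the derived state '-' for C3, supporting them as a clade.
All ingroup taxa share the derived state '+' for C4; it defines the ingroup but does not resolve relationships within it.
Most parsimonious ingroup topology: ((((Delta,Beta),Alpha),Zeta),Gamma).
Zeta and Alpha share a more recent common ancestor with each other than either does with Gamma, so Gamma is the least closely related of the three.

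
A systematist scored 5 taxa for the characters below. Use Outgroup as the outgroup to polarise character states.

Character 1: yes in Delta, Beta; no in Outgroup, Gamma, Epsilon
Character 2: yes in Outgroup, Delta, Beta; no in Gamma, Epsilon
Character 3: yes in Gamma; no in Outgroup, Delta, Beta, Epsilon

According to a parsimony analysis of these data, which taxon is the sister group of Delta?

Beta

Character polarity is set by the outgroup: the derived state is whichever differs from the outgroup's state, so for Character 2 the derived state is 'no', and for the remaining characters it is 'yes'.
Only Beta and Delta show the derived state 'yes' for Character 1, supporting them as a clade.
Character 2 (derived state 'no') is shared by Epsilon and Gamma — a synapomorphy uniting that clade.
Character 3 (derived state 'yes') is unique to Gamma (autapomorphy; uninformative for grouping).
Most parsimonious ingroup topology: ((Gamma,Epsilon),(Delta,Beta)).
Delta and Beta form a cherry on this tree, so they are sister taxa.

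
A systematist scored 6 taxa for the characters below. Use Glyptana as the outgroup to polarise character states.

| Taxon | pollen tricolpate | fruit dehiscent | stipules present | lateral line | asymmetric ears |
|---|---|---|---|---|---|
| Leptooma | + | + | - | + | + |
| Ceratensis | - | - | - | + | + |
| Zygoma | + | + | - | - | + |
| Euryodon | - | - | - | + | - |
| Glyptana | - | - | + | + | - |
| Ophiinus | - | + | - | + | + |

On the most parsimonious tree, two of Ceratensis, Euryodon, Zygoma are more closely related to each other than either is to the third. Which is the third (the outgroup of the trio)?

Character polarity is set by the outgroup: the derived state is whichever differs from the outgroup's state, so for stipules present, lateral line the derived state is '-', and for the remaining characters it is '+'.
pollen tricolpate: derived state '+' in Leptooma and Zygoma only — synapomorphy for {Leptooma, Zygoma}.
fruit dehiscent (derived state '+') is shared by Leptooma, Ophiinus, and Zygoma — a synapomorphy uniting that clade.
All ingroup taxa share the derived state '-' for stipules present; it defines the ingroup but does not resolve relationships within it.
lateral line (derived state '-') is unique to Zygoma (autapomorphy; uninformative for grouping).
Only Ceratensis, Leptooma, Ophiinus, and Zygoma show the derived state '+' for asymmetric ears, supporting them as a clade.
Most parsimonious ingroup topology: (((Ophiinus,(Leptooma,Zygoma)),Ceratensis),Euryodon).
Ceratensis and Zygoma share a more recent common ancestor with each other than either does with Euryodon, so Euryodon is the least closely related of the three.

Euryodon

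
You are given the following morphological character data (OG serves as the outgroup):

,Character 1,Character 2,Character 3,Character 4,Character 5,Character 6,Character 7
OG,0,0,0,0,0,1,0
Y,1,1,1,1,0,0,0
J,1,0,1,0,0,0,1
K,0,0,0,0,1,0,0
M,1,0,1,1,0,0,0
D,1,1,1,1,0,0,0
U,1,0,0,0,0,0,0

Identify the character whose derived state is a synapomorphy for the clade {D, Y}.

Character 2

Character polarity is set by the outgroup: the derived state is whichever differs from the outgroup's state, so for Character 6 the derived state is '0', and for the remaining characters it is '1'.
Character 1 (derived state '1') is shared by D, J, M, U, and Y — a synapomorphy uniting that clade.
Character 2 (derived state '1') is shared by D and Y — a synapomorphy uniting that clade.
Character 3: derived state '1' in D, J, M, and Y only — synapomorphy for {D, J, M, Y}.
Character 4 (derived state '1') is shared by D, M, and Y — a synapomorphy uniting that clade.
Character 5 (derived state '1') is unique to K (autapomorphy; uninformative for grouping).
Character 6 (derived state '0') is shared by all ingroup taxa — unites the whole ingroup.
Character 7: derived state '1' in J only — an autapomorphy, so it tells us nothing about relationships among taxa.
Most parsimonious ingroup topology: (((((Y,D),M),J),U),K).
The clade {D, Y} is supported by Character 2: its derived state '1' occurs in exactly those taxa and in no other taxon (including the outgroup).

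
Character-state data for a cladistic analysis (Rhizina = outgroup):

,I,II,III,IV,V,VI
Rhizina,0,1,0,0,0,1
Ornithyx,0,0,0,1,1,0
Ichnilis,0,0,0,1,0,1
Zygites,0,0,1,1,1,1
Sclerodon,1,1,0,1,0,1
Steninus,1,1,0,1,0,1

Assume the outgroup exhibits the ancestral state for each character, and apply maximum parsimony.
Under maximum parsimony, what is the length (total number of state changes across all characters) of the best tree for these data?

Character polarity is set by the outgroup: the derived state is whichever differs from the outgroup's state, so for II, VI the derived state is '0', and for the remaining characters it is '1'.
I: derived state '1' in Sclerodon and Steninus only — synapomorphy for {Sclerodon, Steninus}.
II (derived state '0') is shared by Ichnilis, Ornithyx, and Zygites — a synapomorphy uniting that clade.
III: derived state '1' in Zygites only — an autapomorphy, so it tells us nothing about relationships among taxa.
IV (derived state '1') is shared by all ingroup taxa — unites the whole ingroup.
V (derived state '1') is shared by Ornithyx and Zygites — a synapomorphy uniting that clade.
VI: derived state '0' in Ornithyx only — an autapomorphy, so it tells us nothing about relationships among taxa.
Most parsimonious ingroup topology: (((Ornithyx,Zygites),Ichnilis),(Sclerodon,Steninus)).
Changes per character on this tree: I: 1; II: 1; III: 1; IV: 1; V: 1; VI: 1.
Total = 6.

6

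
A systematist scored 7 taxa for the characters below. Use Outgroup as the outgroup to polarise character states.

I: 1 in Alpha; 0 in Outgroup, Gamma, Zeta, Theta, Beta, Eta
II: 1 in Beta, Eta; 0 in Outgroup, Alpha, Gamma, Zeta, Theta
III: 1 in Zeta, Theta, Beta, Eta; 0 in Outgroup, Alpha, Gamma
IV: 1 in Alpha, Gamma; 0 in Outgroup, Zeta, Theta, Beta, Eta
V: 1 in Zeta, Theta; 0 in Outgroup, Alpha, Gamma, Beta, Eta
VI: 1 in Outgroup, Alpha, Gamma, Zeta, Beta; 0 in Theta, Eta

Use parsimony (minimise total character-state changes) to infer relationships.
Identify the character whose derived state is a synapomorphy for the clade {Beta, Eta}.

Character polarity is set by the outgroup: the derived state is whichever differs from the outgroup's state, so for VI the derived state is '0', and for the remaining characters it is '1'.
I: derived state '1' in Alpha only — an autapomorphy, so it tells us nothing about relationships among taxa.
II (derived state '1') is shared by Beta and Eta — a synapomorphy uniting that clade.
Only Beta, Eta, Theta, and Zeta show the derived state '1' for III, supporting them as a clade.
IV: derived state '1' in Alpha and Gamma only — synapomorphy for {Alpha, Gamma}.
V (derived state '1') is shared by Theta and Zeta — a synapomorphy uniting that clade.
VI (state '0') occurs in Eta and Theta but conflicts with the nesting implied by the other characters — most parsimoniously interpreted as homoplasy.
Most parsimonious ingroup topology: ((Alpha,Gamma),((Zeta,Theta),(Beta,Eta))).
The clade {Beta, Eta} is supported by II: its derived state '1' occurs in exactly those taxa and in no other taxon (including the outgroup).

II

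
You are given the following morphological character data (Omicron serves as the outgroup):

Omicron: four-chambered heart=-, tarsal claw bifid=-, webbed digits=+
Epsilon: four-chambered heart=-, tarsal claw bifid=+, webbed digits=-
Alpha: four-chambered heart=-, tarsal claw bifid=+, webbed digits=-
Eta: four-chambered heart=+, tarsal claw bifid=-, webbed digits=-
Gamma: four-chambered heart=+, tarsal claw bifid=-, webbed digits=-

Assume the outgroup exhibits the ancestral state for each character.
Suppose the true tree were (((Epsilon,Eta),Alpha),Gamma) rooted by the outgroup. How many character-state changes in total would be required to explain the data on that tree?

5

Map each character onto (((Epsilon,Eta),Alpha),Gamma) (rooted by Omicron) and count the minimum state changes it requires (Fitch parsimony):
four-chambered heart: 2; tarsal claw bifid: 2; webbed digits: 1.
Total tree length = 5.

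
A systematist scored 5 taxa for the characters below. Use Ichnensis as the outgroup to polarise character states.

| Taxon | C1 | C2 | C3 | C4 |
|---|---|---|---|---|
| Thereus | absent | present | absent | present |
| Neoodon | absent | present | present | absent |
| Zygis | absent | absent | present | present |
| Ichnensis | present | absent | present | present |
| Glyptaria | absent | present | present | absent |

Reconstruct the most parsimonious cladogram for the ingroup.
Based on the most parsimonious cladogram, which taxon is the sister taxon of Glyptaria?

Neoodon

Character polarity is set by the outgroup: the derived state is whichever differs from the outgroup's state, so for C1, C3, C4 the derived state is 'absent', and for the remaining characters it is 'present'.
C1 (derived state 'absent') is shared by all ingroup taxa — unites the whole ingroup.
C2: derived state 'present' in Glyptaria, Neoodon, and Thereus only — synapomorphy for {Glyptaria, Neoodon, Thereus}.
C3: derived state 'absent' in Thereus only — an autapomorphy, so it tells us nothing about relationships among taxa.
Only Glyptaria and Neoodon show the derived state 'absent' for C4, supporting them as a clade.
Most parsimonious ingroup topology: (Zygis,((Neoodon,Glyptaria),Thereus)).
Glyptaria and Neoodon form a cherry on this tree, so they are sister taxa.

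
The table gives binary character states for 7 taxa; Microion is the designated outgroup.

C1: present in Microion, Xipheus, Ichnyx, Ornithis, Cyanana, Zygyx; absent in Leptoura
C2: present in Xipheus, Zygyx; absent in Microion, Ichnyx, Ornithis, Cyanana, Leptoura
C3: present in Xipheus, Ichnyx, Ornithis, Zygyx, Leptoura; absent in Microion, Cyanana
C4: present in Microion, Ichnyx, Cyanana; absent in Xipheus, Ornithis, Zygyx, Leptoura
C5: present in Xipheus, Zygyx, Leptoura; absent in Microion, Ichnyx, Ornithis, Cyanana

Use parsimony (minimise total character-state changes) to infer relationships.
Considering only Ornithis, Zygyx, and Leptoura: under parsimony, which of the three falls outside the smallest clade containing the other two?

Character polarity is set by the outgroup: the derived state is whichever differs from the outgroup's state, so for C1, C4 the derived state is 'absent', and for the remaining characters it is 'present'.
C1: derived state 'absent' in Leptoura only — an autapomorphy, so it tells us nothing about relationships among taxa.
C2: derived state 'present' in Xipheus and Zygyx only — synapomorphy for {Xipheus, Zygyx}.
C3 (derived state 'present') is shared by Ichnyx, Leptoura, Ornithis, Xipheus, and Zygyx — a synapomorphy uniting that clade.
Only Leptoura, Ornithis, Xipheus, and Zygyx show the derived state 'absent' for C4, supporting them as a clade.
C5 (derived state 'present') is shared by Leptoura, Xipheus, and Zygyx — a synapomorphy uniting that clade.
Most parsimonious ingroup topology: (((((Xipheus,Zygyx),Leptoura),Ornithis),Ichnyx),Cyanana).
Leptoura and Zygyx share a more recent common ancestor with each other than either does with Ornithis, so Ornithis is the least closely related of the three.

Ornithis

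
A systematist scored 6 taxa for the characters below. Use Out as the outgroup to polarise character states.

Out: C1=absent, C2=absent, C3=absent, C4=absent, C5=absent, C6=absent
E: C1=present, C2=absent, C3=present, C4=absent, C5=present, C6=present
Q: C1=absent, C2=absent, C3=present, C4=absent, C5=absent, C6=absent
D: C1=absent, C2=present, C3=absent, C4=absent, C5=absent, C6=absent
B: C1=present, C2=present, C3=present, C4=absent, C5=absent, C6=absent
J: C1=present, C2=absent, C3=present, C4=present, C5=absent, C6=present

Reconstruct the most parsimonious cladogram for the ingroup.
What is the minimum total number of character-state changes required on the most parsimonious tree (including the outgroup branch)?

The outgroup has state 'absent' for every character, so 'present' is the derived state throughout.
Only B, E, and J show the derived state 'present' for C1, supporting them as a clade.
C2 (state 'present') occurs in B and D but conflicts with the nesting implied by the other characters — most parsimoniously interpreted as homoplasy.
C3 (derived state 'present') is shared by B, E, J, and Q — a synapomorphy uniting that clade.
C4 (derived state 'present') is unique to J (autapomorphy; uninformative for grouping).
C5 (derived state 'present') is unique to E (autapomorphy; uninformative for grouping).
Only E and J show the derived state 'present' for C6, supporting them as a clade.
Most parsimonious ingroup topology: ((((E,J),B),Q),D).
Changes per character on this tree: C1: 1; C2: 2; C3: 1; C4: 1; C5: 1; C6: 1.
Total = 7.

7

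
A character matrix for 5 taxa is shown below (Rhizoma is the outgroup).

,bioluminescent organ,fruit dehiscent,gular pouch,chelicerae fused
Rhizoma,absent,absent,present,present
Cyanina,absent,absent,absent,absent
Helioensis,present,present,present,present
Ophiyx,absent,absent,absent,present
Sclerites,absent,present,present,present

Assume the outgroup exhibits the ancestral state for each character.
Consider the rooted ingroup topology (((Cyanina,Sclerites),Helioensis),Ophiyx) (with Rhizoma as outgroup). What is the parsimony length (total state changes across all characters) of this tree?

Map each character onto (((Cyanina,Sclerites),Helioensis),Ophiyx) (rooted by Rhizoma) and count the minimum state changes it requires (Fitch parsimony):
bioluminescent organ: 1; fruit dehiscent: 2; gular pouch: 2; chelicerae fused: 1.
Total tree length = 6.

6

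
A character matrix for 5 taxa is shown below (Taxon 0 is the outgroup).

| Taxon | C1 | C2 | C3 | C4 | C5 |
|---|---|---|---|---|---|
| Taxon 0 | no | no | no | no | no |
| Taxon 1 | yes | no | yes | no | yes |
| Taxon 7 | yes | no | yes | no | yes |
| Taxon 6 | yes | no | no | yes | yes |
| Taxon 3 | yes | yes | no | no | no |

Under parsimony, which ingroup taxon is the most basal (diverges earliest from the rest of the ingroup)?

Taxon 3

The outgroup has state 'no' for every character, so 'yes' is the derived state throughout.
C1 (derived state 'yes') is shared by all ingroup taxa — unites the whole ingroup.
C2 (derived state 'yes') is unique to Taxon 3 (autapomorphy; uninformative for grouping).
Only Taxon 1 and Taxon 7 show the derived state 'yes' for C3, supporting them as a clade.
C4 (derived state 'yes') is unique to Taxon 6 (autapomorphy; uninformative for grouping).
C5 (derived state 'yes') is shared by Taxon 1, Taxon 6, and Taxon 7 — a synapomorphy uniting that clade.
Most parsimonious ingroup topology: (((Taxon 1,Taxon 7),Taxon 6),Taxon 3).
Taxon 3 is sister to the clade containing all other ingroup taxa, so it is the earliest-diverging (most basal) ingroup lineage.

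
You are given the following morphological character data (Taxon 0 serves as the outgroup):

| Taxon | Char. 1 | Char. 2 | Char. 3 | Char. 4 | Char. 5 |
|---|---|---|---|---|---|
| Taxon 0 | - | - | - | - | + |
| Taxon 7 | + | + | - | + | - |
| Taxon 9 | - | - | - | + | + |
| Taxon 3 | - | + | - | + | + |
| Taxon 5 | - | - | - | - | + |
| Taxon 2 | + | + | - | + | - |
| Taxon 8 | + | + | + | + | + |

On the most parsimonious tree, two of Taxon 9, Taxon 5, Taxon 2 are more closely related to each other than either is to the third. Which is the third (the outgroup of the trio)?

Taxon 5

Character polarity is set by the outgroup: the derived state is whichever differs from the outgroup's state, so for Char. 5 the derived state is '-', and for the remaining characters it is '+'.
Char. 1 (derived state '+') is shared by Taxon 2, Taxon 7, and Taxon 8 — a synapomorphy uniting that clade.
Char. 2 (derived state '+') is shared by Taxon 2, Taxon 3, Taxon 7, and Taxon 8 — a synapomorphy uniting that clade.
Char. 3 (derived state '+') is unique to Taxon 8 (autapomorphy; uninformative for grouping).
Char. 4: derived state '+' in Taxon 2, Taxon 3, Taxon 7, Taxon 8, and Taxon 9 only — synapomorphy for {Taxon 2, Taxon 3, Taxon 7, Taxon 8, Taxon 9}.
Char. 5: derived state '-' in Taxon 2 and Taxon 7 only — synapomorphy for {Taxon 2, Taxon 7}.
Most parsimonious ingroup topology: (((((Taxon 7,Taxon 2),Taxon 8),Taxon 3),Taxon 9),Taxon 5).
Taxon 2 and Taxon 9 share a more recent common ancestor with each other than either does with Taxon 5, so Taxon 5 is the least closely related of the three.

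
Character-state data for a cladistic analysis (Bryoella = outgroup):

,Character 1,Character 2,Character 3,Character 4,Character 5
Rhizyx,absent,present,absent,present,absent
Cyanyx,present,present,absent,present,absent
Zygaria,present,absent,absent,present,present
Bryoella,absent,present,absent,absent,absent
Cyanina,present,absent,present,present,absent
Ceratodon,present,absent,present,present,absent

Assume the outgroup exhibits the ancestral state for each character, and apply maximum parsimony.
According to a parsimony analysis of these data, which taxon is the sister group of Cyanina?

Ceratodon

Character polarity is set by the outgroup: the derived state is whichever differs from the outgroup's state, so for Character 2 the derived state is 'absent', and for the remaining characters it is 'present'.
Only Ceratodon, Cyanina, Cyanyx, and Zygaria show the derived state 'present' for Character 1, supporting them as a clade.
Character 2 (derived state 'absent') is shared by Ceratodon, Cyanina, and Zygaria — a synapomorphy uniting that clade.
Only Ceratodon and Cyanina show the derived state 'present' for Character 3, supporting them as a clade.
Character 4 (derived state 'present') is shared by all ingroup taxa — unites the whole ingroup.
Character 5: derived state 'present' in Zygaria only — an autapomorphy, so it tells us nothing about relationships among taxa.
Most parsimonious ingroup topology: ((((Cyanina,Ceratodon),Zygaria),Cyanyx),Rhizyx).
Cyanina and Ceratodon form a cherry on this tree, so they are sister taxa.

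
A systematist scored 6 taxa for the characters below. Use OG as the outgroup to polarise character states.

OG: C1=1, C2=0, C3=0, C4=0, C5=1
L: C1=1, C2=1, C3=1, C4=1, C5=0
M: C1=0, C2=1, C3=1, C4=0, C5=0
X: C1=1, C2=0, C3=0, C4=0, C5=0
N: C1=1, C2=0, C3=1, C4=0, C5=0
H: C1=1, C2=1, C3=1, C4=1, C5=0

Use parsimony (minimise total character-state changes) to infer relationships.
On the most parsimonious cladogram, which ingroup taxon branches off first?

Character polarity is set by the outgroup: the derived state is whichever differs from the outgroup's state, so for C1, C5 the derived state is '0', and for the remaining characters it is '1'.
C1: derived state '0' in M only — an autapomorphy, so it tells us nothing about relationships among taxa.
C2: derived state '1' in H, L, and M only — synapomorphy for {H, L, M}.
C3 (derived state '1') is shared by H, L, M, and N — a synapomorphy uniting that clade.
C4: derived state '1' in H and L only — synapomorphy for {H, L}.
C5 (derived state '0') is shared by all ingroup taxa — unites the whole ingroup.
Most parsimonious ingroup topology: ((((L,H),M),N),X).
X is sister to the clade containing all other ingroup taxa, so it is the earliest-diverging (most basal) ingroup lineage.

X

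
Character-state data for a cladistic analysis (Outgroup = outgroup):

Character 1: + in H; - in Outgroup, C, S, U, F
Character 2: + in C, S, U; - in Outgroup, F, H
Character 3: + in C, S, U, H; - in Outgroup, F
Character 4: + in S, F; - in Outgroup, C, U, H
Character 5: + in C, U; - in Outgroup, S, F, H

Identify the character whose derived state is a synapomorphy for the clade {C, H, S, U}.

Character 3

The outgroup has state '-' for every character, so '+' is the derived state throughout.
Character 1: derived state '+' in H only — an autapomorphy, so it tells us nothing about relationships among taxa.
Character 2: derived state '+' in C, S, and U only — synapomorphy for {C, S, U}.
Character 3: derived state '+' in C, H, S, and U only — synapomorphy for {C, H, S, U}.
Character 4 (state '+') occurs in F and S but conflicts with the nesting implied by the other characters — most parsimoniously interpreted as homoplasy.
Character 5 (derived state '+') is shared by C and U — a synapomorphy uniting that clade.
Most parsimonious ingroup topology: ((((C,U),S),H),F).
The clade {C, H, S, U} is supported by Character 3: its derived state '+' occurs in exactly those taxa and in no other taxon (including the outgroup).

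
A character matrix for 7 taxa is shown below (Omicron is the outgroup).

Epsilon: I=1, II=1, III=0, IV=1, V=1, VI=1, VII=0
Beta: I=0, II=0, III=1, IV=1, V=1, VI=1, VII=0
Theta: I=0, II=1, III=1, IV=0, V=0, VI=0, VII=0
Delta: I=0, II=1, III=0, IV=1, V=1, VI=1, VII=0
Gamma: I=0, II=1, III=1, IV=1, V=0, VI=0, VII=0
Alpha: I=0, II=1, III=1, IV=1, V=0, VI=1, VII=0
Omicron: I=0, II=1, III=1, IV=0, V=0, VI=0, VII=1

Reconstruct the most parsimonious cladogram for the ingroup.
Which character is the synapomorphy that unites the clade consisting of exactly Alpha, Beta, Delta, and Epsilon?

VI

Character polarity is set by the outgroup: the derived state is whichever differs from the outgroup's state, so for II, III, VII the derived state is '0', and for the remaining characters it is '1'.
I: derived state '1' in Epsilon only — an autapomorphy, so it tells us nothing about relationships among taxa.
II (derived state '0') is unique to Beta (autapomorphy; uninformative for grouping).
III: derived state '0' in Delta and Epsilon only — synapomorphy for {Delta, Epsilon}.
Only Alpha, Beta, Delta, Epsilon, and Gamma show the derived state '1' for IV, supporting them as a clade.
V: derived state '1' in Beta, Delta, and Epsilon only — synapomorphy for {Beta, Delta, Epsilon}.
Only Alpha, Beta, Delta, and Epsilon show the derived state '1' for VI, supporting them as a clade.
All ingroup taxa share the derived state '0' for VII; it defines the ingroup but does not resolve relationships within it.
Most parsimonious ingroup topology: (((((Delta,Epsilon),Beta),Alpha),Gamma),Theta).
The clade {Alpha, Beta, Delta, Epsilon} is supported by VI: its derived state '1' occurs in exactly those taxa and in no other taxon (including the outgroup).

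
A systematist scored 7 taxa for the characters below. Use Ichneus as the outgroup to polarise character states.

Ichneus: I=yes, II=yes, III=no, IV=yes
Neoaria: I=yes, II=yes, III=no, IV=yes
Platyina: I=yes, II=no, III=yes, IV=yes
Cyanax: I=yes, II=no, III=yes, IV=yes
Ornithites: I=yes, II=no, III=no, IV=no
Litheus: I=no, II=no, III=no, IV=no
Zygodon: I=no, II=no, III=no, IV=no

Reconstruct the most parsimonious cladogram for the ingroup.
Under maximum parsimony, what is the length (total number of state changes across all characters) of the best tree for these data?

4

Character polarity is set by the outgroup: the derived state is whichever differs from the outgroup's state, so for I, II, IV the derived state is 'no', and for the remaining characters it is 'yes'.
I: derived state 'no' in Litheus and Zygodon only — synapomorphy for {Litheus, Zygodon}.
II (derived state 'no') is shared by Cyanax, Litheus, Ornithites, Platyina, and Zygodon — a synapomorphy uniting that clade.
III (derived state 'yes') is shared by Cyanax and Platyina — a synapomorphy uniting that clade.
IV (derived state 'no') is shared by Litheus, Ornithites, and Zygodon — a synapomorphy uniting that clade.
Most parsimonious ingroup topology: (Neoaria,((Platyina,Cyanax),(Ornithites,(Litheus,Zygodon)))).
Changes per character on this tree: I: 1; II: 1; III: 1; IV: 1.
Total = 4.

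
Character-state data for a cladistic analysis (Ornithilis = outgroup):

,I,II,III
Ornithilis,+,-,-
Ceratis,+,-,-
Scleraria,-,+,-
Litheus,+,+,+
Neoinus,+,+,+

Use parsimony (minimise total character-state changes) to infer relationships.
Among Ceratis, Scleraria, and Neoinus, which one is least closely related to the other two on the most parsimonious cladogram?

Ceratis

Character polarity is set by the outgroup: the derived state is whichever differs from the outgroup's state, so for I the derived state is '-', and for the remaining characters it is '+'.
I (derived state '-') is unique to Scleraria (autapomorphy; uninformative for grouping).
II: derived state '+' in Litheus, Neoinus, and Scleraria only — synapomorphy for {Litheus, Neoinus, Scleraria}.
III: derived state '+' in Litheus and Neoinus only — synapomorphy for {Litheus, Neoinus}.
Most parsimonious ingroup topology: (Ceratis,(Scleraria,(Litheus,Neoinus))).
Neoinus and Scleraria share a more recent common ancestor with each other than either does with Ceratis, so Ceratis is the least closely related of the three.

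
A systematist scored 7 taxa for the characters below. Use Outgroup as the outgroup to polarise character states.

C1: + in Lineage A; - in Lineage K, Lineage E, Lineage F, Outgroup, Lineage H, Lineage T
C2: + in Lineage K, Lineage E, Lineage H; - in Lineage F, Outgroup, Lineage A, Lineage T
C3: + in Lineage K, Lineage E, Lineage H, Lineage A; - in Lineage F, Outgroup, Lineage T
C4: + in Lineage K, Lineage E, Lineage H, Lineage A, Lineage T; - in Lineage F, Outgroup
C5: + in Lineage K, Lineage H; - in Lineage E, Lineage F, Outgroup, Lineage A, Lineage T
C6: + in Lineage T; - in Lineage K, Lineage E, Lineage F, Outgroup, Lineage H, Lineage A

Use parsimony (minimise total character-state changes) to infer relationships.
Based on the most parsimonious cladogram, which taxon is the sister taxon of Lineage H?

The outgroup has state '-' for every character, so '+' is the derived state throughout.
C1 (derived state '+') is unique to Lineage A (autapomorphy; uninformative for grouping).
C2 (derived state '+') is shared by Lineage E, Lineage H, and Lineage K — a synapomorphy uniting that clade.
C3: derived state '+' in Lineage A, Lineage E, Lineage H, and Lineage K only — synapomorphy for {Lineage A, Lineage E, Lineage H, Lineage K}.
Only Lineage A, Lineage E, Lineage H, Lineage K, and Lineage T show the derived state '+' for C4, supporting them as a clade.
C5 (derived state '+') is shared by Lineage H and Lineage K — a synapomorphy uniting that clade.
C6: derived state '+' in Lineage T only — an autapomorphy, so it tells us nothing about relationships among taxa.
Most parsimonious ingroup topology: (((((Lineage K,Lineage H),Lineage E),Lineage A),Lineage T),Lineage F).
Lineage H and Lineage K form a cherry on this tree, so they are sister taxa.

Lineage K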